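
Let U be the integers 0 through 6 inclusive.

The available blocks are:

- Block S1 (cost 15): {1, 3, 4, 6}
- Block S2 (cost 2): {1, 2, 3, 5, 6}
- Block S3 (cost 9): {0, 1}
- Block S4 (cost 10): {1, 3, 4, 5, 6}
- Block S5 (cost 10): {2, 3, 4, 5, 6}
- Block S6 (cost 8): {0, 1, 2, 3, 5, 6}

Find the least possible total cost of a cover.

S5, S6 together cover every item (S5 ∪ S6 = {0, 1, 2, 3, 4, 5, 6}); total cost 10 + 8 = 18.
The greedy pick S2, S6, S4 costs 20; no covering selection beats 18.

18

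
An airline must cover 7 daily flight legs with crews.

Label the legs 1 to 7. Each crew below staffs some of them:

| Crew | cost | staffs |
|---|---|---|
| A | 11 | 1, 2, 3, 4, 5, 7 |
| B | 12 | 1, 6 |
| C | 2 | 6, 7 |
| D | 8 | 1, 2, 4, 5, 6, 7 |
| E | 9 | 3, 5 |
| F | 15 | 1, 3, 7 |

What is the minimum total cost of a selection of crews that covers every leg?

A, C together cover every leg (A ∪ C = {1, 2, 3, 4, 5, 6, 7}); total cost 11 + 2 = 13.
The greedy pick C, D, E costs 19; no covering selection beats 13.

13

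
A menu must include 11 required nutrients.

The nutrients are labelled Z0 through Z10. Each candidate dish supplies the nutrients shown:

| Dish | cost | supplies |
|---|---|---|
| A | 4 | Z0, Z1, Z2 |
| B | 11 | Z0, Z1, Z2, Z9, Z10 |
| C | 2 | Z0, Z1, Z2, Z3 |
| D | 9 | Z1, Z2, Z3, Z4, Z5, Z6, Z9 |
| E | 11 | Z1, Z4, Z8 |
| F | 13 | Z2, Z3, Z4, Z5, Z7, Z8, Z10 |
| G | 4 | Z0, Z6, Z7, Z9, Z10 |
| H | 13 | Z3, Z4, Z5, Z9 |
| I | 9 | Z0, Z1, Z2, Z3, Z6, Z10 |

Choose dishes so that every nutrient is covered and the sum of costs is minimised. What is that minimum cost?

19

C, F, G together cover every nutrient (C ∪ F ∪ G = {Z0, Z1, Z2, Z3, Z4, Z5, Z6, Z7, Z8, Z9, Z10}); total cost 2 + 13 + 4 = 19.
No covering selection has total cost below 19.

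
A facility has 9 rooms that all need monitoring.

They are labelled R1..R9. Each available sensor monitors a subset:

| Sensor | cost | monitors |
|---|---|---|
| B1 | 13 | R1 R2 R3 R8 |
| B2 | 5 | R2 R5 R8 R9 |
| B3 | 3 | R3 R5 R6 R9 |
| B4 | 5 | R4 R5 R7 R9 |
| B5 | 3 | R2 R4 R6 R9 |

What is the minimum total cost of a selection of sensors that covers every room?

21

B1, B4, B5 together cover every room (B1 ∪ B4 ∪ B5 = {R1, R2, R3, R4, R5, R6, R7, R8, R9}); total cost 13 + 5 + 3 = 21.
The greedy pick B3, B5, B2, B4, B1 costs 29; no covering selection beats 21.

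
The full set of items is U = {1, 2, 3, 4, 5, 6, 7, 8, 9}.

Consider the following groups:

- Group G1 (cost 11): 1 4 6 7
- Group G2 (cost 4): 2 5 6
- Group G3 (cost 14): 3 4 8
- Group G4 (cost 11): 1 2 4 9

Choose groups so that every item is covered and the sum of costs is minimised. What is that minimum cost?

G1, G2, G3, G4 together cover every item (G1 ∪ G2 ∪ G3 ∪ G4 = {1, 2, 3, 4, 5, 6, 7, 8, 9}); total cost 11 + 4 + 14 + 11 = 40.
No covering selection has total cost below 40.

40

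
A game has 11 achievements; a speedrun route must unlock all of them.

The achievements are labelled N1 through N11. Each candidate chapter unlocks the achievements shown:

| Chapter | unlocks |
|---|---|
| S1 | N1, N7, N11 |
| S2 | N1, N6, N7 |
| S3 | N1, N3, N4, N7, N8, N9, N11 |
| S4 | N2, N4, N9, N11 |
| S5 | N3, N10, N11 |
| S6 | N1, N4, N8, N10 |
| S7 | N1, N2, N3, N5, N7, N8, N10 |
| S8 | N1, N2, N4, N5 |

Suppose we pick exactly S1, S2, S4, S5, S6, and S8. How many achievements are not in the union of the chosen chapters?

Union of S1, S2, S4, S5, S6, S8 = {N1, N2, N3, N4, N5, N6, N7, N8, N9, N10, N11} — that's every achievement, so 0 are uncovered.

0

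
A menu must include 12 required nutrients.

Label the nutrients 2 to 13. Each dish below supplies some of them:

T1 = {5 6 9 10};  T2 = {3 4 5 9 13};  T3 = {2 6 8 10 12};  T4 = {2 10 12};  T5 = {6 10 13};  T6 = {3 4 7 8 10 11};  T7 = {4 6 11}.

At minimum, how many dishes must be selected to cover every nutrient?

T2 and T3 and T6 together: T2 ∪ T3 ∪ T6 = {2, 3, 4, 5, 6, 7, 8, 9, 10, 11, 12, 13} — every nutrient is covered.
Only T6 contains 7, so T6 is forced; the remaining 6 nutrients need at least 2 more dishes (each remaining dish adds at most 3) — so at least 3 dishes are needed, and 3 is optimal.

3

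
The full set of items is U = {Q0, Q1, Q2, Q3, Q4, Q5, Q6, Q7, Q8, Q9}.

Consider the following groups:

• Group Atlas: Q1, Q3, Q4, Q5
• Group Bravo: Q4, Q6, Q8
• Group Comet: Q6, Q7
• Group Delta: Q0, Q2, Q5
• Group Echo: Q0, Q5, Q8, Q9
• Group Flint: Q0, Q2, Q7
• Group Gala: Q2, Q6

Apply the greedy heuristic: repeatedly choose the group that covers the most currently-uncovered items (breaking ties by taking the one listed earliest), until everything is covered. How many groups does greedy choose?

Greedy: pick Atlas (covers 4 new) → pick Echo (covers 3 new) → pick Comet (covers 2 new) → pick Delta (covers 1 new). Total picks: 4.

4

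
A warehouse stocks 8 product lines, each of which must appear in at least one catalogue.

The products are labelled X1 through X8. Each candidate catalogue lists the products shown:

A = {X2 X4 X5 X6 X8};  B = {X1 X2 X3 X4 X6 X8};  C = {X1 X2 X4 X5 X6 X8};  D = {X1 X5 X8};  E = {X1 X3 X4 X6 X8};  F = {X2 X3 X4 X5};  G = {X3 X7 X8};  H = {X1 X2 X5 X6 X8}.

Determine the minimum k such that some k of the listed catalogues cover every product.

2

Take {C, G}. Their union is {X1, X2, X3, X4, X5, X6, X7, X8}, which is all 8 products.
No single catalogue has all 8 products (the largest, B, has 6), so 2 is optimal.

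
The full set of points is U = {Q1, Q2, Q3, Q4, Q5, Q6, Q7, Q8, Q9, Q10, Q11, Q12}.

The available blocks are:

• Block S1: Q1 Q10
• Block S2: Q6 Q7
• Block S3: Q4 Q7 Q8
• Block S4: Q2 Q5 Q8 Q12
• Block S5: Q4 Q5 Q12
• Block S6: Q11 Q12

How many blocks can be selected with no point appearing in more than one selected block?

S1, S2, S6 are pairwise disjoint (S1={Q1,Q10}; S2={Q6,Q7}; S6={Q11,Q12}).
Every remaining block overlaps one of these, and no 4 of the listed blocks are pairwise disjoint, so 3 is the maximum.

3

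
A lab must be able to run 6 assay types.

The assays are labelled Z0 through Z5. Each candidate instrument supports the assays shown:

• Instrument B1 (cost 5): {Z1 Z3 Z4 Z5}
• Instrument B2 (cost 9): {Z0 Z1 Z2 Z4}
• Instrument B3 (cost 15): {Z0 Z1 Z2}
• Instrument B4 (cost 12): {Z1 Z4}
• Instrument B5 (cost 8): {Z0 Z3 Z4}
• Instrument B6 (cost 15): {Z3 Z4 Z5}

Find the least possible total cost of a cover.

14

B1, B2 together cover every assay (B1 ∪ B2 = {Z0, Z1, Z2, Z3, Z4, Z5}); total cost 5 + 9 = 14.
No covering selection has total cost below 14.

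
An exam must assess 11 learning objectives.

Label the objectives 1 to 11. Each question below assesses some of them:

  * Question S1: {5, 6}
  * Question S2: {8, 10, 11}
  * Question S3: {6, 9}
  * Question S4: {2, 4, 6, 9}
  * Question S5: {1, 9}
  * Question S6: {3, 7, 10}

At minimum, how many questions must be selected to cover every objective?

5

S1 and S2 and S4 and S5 and S6 together: S1 ∪ S2 ∪ S4 ∪ S5 ∪ S6 = {1, 2, 3, 4, 5, 6, 7, 8, 9, 10, 11} — every objective is covered.
No 4 of the 6 questions cover everything (all 15 combinations miss at least one objective), so 5 is optimal.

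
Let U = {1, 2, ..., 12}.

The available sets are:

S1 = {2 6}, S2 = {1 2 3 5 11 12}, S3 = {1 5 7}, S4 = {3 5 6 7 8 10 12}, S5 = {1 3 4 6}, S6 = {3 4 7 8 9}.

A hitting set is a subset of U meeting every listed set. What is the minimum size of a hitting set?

Take H = {6, 7, 11}. Each listed set contains at least one of these, so H is a hitting set of size 3.
No choice of 2 points meets every set, so 3 is the minimum.

3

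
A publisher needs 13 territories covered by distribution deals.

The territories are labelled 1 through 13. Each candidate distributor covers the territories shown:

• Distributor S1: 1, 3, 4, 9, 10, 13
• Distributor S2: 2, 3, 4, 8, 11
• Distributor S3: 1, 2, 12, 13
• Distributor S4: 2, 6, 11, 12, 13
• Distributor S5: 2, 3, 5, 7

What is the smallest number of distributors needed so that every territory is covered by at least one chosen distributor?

S1 and S2 and S4 and S5 together: S1 ∪ S2 ∪ S4 ∪ S5 = {1, 2, 3, 4, 5, 6, 7, 8, 9, 10, 11, 12, 13} — every territory is covered.
No 3 of the 5 distributors cover everything (all 10 combinations miss at least one territory), so 4 is optimal.

4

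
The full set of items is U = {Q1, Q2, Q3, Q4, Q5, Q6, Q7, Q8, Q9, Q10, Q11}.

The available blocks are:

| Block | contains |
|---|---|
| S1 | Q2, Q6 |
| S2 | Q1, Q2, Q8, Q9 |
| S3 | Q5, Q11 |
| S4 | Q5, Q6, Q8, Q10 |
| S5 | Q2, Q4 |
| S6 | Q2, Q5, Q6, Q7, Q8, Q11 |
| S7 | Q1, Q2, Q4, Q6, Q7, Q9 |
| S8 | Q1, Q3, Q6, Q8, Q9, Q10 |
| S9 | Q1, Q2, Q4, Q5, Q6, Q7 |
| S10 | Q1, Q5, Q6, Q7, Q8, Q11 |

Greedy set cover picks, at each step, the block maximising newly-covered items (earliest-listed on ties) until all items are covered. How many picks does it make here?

3

Greedy: pick S6 (covers 6 new) → pick S8 (covers 4 new) → pick S5 (covers 1 new). Total picks: 3.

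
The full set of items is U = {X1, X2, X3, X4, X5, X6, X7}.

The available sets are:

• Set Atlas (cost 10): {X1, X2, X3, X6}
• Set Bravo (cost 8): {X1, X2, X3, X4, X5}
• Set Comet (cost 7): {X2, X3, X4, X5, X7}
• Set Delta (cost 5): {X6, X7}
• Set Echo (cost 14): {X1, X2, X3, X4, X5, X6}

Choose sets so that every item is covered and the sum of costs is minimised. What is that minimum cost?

Bravo, Delta together cover every item (Bravo ∪ Delta = {X1, X2, X3, X4, X5, X6, X7}); total cost 8 + 5 = 13.
The greedy pick Comet, Atlas costs 17; no covering selection beats 13.

13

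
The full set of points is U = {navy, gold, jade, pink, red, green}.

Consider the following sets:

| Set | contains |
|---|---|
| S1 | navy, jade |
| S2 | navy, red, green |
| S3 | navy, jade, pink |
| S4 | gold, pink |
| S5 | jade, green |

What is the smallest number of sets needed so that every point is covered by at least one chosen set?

3

S2, S4, and S5 cover everything between them: the union {navy, gold, jade, pink, red, green} is all of U.
Only S4 contains gold, so S4 is forced; the remaining 4 points need at least 2 more sets (each remaining set adds at most 3) — so at least 3 sets are needed, and 3 is optimal.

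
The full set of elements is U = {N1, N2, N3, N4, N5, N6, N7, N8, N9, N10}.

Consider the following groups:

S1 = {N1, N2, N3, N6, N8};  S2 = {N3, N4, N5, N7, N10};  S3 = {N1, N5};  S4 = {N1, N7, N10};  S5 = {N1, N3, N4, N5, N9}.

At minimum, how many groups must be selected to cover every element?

3

S1, S4, and S5 cover everything between them: the union {N1, N2, N3, N4, N5, N6, N7, N8, N9, N10} is all of U.
Only S1 contains N2, so S1 is forced; the remaining 5 elements need at least 2 more groups (each remaining group adds at most 4) — so at least 3 groups are needed, and 3 is optimal.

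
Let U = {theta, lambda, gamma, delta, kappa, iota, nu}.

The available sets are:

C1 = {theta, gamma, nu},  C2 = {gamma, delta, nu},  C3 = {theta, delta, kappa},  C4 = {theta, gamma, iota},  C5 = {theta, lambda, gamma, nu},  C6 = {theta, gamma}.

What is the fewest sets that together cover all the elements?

3

C3 and C4 and C5 together: C3 ∪ C4 ∪ C5 = {theta, lambda, gamma, delta, kappa, iota, nu} — every element is covered.
Only C5 contains lambda, so C5 is forced; the remaining 3 elements need at least 2 more sets (each remaining set adds at most 2) — so at least 3 sets are needed, and 3 is optimal.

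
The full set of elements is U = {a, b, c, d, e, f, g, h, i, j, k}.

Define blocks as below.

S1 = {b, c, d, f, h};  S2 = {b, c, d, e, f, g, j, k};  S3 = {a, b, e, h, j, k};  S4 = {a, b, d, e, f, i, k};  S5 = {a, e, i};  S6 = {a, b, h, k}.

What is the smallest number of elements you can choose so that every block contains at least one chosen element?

The 2 elements {a, d} hit every block.
The blocks S1, S5 are pairwise disjoint, so any hitting set needs a separate element for each — at least 2. Hence 2 is optimal.

2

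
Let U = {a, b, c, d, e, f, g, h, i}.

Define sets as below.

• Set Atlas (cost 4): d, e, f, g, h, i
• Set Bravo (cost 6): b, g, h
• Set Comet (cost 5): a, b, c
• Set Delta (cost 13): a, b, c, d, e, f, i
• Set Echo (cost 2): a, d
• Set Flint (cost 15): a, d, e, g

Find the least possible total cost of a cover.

Atlas, Comet together cover every element (Atlas ∪ Comet = {a, b, c, d, e, f, g, h, i}); total cost 4 + 5 = 9.
No covering selection has total cost below 9.

9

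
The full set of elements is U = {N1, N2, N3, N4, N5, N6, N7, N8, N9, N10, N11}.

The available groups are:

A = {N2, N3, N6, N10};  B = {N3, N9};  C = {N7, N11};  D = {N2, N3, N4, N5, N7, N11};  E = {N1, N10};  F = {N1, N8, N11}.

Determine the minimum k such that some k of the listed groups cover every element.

Take {A, B, D, F}. Their union is {N1, N2, N3, N4, N5, N6, N7, N8, N9, N10, N11}, which is all 11 elements.
Only D contains N4, so D is forced; the remaining 5 elements need at least 3 more groups (each remaining group adds at most 2) — so at least 4 groups are needed, and 4 is optimal.

4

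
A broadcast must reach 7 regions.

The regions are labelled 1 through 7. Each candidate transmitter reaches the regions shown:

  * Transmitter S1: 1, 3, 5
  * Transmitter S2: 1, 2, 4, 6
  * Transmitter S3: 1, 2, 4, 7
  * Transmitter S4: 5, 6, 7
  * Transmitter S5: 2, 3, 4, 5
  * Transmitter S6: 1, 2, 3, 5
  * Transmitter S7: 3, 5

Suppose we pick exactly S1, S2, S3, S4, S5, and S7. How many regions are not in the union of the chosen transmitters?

0

Union of S1, S2, S3, S4, S5, S7 = {1, 2, 3, 4, 5, 6, 7} — that's every region, so 0 are uncovered.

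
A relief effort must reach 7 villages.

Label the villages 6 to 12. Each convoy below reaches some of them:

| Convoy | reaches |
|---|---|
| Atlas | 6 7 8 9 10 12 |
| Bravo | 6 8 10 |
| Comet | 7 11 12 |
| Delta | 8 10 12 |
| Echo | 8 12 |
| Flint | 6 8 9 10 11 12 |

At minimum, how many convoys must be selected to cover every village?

2

Take {Atlas, Flint}. Their union is {6, 7, 8, 9, 10, 11, 12}, which is all 7 villages.
No single convoy has all 7 villages (the largest, Atlas, has 6), so 2 is optimal.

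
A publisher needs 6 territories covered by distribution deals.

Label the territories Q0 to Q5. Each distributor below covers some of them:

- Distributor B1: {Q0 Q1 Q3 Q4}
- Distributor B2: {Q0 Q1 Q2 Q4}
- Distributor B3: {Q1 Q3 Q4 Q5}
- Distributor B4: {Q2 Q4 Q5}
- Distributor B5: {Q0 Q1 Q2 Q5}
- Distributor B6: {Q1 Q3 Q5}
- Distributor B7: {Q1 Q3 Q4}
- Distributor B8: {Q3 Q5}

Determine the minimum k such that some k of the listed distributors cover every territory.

B3 and B5 together: B3 ∪ B5 = {Q0, Q1, Q2, Q3, Q4, Q5} — every territory is covered.
No single distributor has all 6 territories (the largest, B1, has 4), so 2 is optimal.

2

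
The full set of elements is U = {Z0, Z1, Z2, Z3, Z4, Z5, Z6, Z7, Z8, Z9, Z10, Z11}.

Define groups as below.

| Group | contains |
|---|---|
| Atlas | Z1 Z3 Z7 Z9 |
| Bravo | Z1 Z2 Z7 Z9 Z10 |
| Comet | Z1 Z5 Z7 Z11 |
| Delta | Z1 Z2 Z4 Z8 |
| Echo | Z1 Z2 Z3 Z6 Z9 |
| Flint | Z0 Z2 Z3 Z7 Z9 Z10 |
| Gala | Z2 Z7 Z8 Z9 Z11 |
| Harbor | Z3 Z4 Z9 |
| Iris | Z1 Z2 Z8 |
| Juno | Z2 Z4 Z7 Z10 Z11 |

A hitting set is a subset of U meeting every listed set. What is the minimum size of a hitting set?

The 3 elements {Z1, Z2, Z3} hit every group.
No choice of 2 elements meets every group, so 3 is the minimum.

3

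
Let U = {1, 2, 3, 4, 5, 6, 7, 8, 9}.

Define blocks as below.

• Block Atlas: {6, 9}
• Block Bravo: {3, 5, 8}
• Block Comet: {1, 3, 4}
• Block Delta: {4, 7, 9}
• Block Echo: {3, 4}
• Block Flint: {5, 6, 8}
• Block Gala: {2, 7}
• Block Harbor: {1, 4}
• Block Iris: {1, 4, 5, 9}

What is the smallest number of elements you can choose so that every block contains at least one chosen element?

4

Take H = {2, 3, 4, 6}. Each listed block contains at least one of these, so H is a hitting set of size 4.
The blocks Atlas, Bravo, Gala, Harbor are pairwise disjoint, so any hitting set needs a separate element for each — at least 4. Hence 4 is optimal.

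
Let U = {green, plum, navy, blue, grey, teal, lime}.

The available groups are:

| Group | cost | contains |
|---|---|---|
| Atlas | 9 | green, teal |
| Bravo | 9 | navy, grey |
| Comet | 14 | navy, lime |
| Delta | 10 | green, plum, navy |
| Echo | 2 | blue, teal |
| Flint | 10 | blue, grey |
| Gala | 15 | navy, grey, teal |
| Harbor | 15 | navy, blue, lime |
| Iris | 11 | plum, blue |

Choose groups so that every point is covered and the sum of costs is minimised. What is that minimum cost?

Bravo, Comet, Delta, Echo together cover every point (Bravo ∪ Comet ∪ Delta ∪ Echo = {green, plum, navy, blue, grey, teal, lime}); total cost 9 + 14 + 10 + 2 = 35.
No covering selection has total cost below 35.

35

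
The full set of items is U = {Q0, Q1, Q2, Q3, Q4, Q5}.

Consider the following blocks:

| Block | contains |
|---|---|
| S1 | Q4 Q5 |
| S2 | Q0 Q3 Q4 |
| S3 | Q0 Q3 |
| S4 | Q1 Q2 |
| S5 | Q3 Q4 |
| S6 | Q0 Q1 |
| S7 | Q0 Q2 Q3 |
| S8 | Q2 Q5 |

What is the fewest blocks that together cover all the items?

3

Take {S2, S6, S8}. Their union is {Q0, Q1, Q2, Q3, Q4, Q5}, which is all 6 items.
No 2 of the 8 blocks cover everything (all 28 combinations miss at least one item), so 3 is optimal.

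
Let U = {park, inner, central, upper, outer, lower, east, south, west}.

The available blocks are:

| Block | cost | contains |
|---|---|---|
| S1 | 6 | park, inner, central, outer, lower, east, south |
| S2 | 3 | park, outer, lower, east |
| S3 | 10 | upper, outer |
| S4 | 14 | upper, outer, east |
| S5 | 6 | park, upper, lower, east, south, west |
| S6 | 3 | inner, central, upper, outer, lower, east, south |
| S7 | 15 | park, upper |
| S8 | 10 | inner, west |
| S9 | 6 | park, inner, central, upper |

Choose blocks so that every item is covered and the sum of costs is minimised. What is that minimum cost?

S5, S6 together cover every item (S5 ∪ S6 = {park, inner, central, upper, outer, lower, east, south, west}); total cost 6 + 3 = 9.
The greedy pick S6, S2, S5 costs 12; no covering selection beats 9.

9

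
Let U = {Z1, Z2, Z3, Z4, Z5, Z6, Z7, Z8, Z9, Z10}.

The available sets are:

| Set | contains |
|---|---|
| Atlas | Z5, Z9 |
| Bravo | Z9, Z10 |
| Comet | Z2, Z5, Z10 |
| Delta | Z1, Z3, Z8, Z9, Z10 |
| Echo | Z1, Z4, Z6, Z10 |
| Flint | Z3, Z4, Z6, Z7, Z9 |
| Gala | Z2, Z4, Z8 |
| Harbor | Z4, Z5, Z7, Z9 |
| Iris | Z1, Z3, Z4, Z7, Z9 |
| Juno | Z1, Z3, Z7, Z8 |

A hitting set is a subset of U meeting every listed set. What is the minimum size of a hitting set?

3

Take H = {Z8, Z9, Z10}. Each listed set contains at least one of these, so H is a hitting set of size 3.
No choice of 2 points meets every set, so 3 is the minimum.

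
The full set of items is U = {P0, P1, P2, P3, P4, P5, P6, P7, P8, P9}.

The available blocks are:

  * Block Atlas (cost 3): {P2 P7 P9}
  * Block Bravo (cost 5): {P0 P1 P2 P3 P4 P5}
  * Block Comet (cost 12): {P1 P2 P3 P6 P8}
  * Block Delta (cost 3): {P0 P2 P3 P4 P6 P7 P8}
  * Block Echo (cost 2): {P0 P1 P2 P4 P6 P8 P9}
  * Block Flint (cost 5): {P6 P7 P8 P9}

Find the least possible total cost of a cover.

10

Atlas, Bravo, Echo together cover every item (Atlas ∪ Bravo ∪ Echo = {P0, P1, P2, P3, P4, P5, P6, P7, P8, P9}); total cost 3 + 5 + 2 = 10.
No covering selection has total cost below 10.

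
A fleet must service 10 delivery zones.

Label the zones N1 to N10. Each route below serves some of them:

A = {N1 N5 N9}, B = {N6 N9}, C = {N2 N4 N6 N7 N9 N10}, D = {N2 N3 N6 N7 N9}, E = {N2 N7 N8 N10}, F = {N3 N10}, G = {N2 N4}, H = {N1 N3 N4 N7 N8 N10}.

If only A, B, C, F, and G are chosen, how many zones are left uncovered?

Union of A, B, C, F, G = {N1, N2, N3, N4, N5, N6, N7, N9, N10}.
Not covered: N8 — 1 zone.

1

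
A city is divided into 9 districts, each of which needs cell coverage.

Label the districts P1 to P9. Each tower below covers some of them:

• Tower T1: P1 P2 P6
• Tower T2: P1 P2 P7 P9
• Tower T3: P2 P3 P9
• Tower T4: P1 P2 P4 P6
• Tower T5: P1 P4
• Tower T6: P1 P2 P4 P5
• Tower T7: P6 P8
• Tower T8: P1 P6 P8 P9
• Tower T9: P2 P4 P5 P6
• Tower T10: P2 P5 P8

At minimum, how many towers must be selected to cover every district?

T2 and T3 and T6 and T7 together: T2 ∪ T3 ∪ T6 ∪ T7 = {P1, P2, P3, P4, P5, P6, P7, P8, P9} — every district is covered.
No 3 of the 10 towers cover everything (all 120 combinations miss at least one district), so 4 is optimal.

4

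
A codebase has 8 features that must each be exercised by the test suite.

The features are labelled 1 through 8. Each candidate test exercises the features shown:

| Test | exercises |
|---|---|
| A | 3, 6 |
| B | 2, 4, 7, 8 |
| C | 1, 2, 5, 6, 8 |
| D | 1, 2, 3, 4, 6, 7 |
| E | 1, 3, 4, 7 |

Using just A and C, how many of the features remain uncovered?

2

Union of A, C = {1, 2, 3, 5, 6, 8}.
Not covered: 4, 7 — 2 features.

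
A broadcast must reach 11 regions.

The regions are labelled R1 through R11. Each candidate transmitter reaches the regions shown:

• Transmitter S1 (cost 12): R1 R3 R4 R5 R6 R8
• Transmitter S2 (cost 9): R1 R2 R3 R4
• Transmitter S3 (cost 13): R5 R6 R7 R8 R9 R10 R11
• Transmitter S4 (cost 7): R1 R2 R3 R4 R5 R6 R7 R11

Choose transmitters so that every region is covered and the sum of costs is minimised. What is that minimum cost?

S3, S4 together cover every region (S3 ∪ S4 = {R1, R2, R3, R4, R5, R6, R7, R8, R9, R10, R11}); total cost 13 + 7 = 20.
No covering selection has total cost below 20.

20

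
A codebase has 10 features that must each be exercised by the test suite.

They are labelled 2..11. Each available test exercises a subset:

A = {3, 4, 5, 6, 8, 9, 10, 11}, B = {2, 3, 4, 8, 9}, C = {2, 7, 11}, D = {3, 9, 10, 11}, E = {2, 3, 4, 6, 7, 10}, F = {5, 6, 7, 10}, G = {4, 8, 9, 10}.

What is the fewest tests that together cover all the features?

2

A and C together: A ∪ C = {2, 3, 4, 5, 6, 7, 8, 9, 10, 11} — every feature is covered.
No single test has all 10 features (the largest, A, has 8), so 2 is optimal.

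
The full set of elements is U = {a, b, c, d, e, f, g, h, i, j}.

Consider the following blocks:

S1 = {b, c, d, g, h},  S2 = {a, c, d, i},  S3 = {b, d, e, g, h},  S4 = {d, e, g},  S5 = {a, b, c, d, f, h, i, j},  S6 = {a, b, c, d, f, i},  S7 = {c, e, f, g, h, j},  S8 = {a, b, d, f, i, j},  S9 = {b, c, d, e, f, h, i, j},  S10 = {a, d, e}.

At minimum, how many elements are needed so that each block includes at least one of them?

The 2 elements {d, h} hit every block.
No single element lies in every block, so at least 2 are needed and 2 is optimal.

2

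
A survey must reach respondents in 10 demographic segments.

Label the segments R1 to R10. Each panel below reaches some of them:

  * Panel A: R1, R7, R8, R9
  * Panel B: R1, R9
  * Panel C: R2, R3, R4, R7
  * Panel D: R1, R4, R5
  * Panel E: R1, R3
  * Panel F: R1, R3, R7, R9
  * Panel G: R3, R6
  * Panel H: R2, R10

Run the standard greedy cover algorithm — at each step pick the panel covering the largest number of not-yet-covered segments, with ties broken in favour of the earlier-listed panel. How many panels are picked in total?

5

Greedy: pick A (covers 4 new) → pick C (covers 3 new) → pick D (covers 1 new) → pick G (covers 1 new) → pick H (covers 1 new). Total picks: 5.
(The true minimum cover uses only 4 panels, so greedy is not optimal here.)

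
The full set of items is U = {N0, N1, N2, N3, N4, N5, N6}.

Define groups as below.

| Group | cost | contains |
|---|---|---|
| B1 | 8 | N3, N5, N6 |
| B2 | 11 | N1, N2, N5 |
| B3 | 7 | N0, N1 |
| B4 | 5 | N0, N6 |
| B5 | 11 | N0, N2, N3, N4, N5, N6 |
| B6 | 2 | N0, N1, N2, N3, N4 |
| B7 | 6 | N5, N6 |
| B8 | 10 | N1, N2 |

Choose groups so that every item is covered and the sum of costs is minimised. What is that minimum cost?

8

B6, B7 together cover every item (B6 ∪ B7 = {N0, N1, N2, N3, N4, N5, N6}); total cost 2 + 6 = 8.
No covering selection has total cost below 8.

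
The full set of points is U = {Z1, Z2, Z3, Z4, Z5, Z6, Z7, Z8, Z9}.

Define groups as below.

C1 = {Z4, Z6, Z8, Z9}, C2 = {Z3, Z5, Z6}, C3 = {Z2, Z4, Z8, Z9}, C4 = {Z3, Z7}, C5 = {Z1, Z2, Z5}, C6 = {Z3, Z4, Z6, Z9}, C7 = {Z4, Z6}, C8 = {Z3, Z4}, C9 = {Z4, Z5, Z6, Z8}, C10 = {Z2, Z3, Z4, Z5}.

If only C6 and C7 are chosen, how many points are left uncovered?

5

Union of C6, C7 = {Z3, Z4, Z6, Z9}.
Not covered: Z1, Z2, Z5, Z7, Z8 — 5 points.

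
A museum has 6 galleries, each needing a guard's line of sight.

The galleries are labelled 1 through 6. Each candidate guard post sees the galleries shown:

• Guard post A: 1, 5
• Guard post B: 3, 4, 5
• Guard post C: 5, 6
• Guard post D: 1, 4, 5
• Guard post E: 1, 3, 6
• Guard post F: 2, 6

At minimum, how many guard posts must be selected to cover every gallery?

3

Take {B, E, F}. Their union is {1, 2, 3, 4, 5, 6}, which is all 6 galleries.
Only F contains 2, so F is forced; the remaining 4 galleries need at least 2 more guard posts (each remaining guard post adds at most 3) — so at least 3 guard posts are needed, and 3 is optimal.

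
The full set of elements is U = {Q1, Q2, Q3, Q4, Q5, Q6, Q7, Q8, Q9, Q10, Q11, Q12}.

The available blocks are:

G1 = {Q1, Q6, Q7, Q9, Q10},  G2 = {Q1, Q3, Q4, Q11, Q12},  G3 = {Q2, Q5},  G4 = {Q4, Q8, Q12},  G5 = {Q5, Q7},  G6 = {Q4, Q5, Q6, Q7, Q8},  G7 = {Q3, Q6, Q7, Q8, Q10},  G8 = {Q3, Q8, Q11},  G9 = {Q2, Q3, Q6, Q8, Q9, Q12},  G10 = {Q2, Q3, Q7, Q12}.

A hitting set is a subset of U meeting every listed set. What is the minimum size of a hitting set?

4

Take H = {Q2, Q4, Q7, Q11}. Each listed block contains at least one of these, so H is a hitting set of size 4.
No choice of 3 elements meets every block, so 4 is the minimum.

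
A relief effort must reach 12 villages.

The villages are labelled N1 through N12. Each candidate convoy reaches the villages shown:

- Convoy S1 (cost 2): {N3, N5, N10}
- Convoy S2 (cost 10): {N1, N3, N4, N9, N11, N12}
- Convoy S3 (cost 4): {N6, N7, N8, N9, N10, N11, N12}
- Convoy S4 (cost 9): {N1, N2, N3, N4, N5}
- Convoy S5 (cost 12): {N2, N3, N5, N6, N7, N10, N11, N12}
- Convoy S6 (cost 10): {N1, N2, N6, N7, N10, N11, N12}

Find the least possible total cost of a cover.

13

S3, S4 together cover every village (S3 ∪ S4 = {N1, N2, N3, N4, N5, N6, N7, N8, N9, N10, N11, N12}); total cost 4 + 9 = 13.
The greedy pick S3, S1, S4 costs 15; no covering selection beats 13.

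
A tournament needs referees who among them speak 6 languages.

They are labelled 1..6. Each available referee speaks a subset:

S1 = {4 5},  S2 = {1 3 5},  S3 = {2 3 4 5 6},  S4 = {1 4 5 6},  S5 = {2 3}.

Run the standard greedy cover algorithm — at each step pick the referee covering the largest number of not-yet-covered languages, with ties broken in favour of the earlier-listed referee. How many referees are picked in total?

Greedy: pick S3 (covers 5 new) → pick S2 (covers 1 new). Total picks: 2.

2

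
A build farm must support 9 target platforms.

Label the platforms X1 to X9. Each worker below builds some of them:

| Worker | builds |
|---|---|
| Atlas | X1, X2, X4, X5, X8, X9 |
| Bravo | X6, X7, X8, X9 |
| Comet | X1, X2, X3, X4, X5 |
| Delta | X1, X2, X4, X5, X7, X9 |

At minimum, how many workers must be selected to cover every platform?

2

Bravo and Comet together: Bravo ∪ Comet = {X1, X2, X3, X4, X5, X6, X7, X8, X9} — every platform is covered.
No single worker has all 9 platforms (the largest, Atlas, has 6), so 2 is optimal.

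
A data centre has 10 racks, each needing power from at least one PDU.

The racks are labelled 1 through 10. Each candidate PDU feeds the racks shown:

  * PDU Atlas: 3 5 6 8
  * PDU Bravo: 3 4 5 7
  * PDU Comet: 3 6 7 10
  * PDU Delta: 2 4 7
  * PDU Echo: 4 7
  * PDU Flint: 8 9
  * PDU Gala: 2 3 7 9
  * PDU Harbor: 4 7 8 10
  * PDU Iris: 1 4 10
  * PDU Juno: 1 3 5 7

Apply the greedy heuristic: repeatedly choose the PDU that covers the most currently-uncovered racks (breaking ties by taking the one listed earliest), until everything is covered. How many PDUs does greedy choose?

4

Greedy: pick Atlas (covers 4 new) → pick Delta (covers 3 new) → pick Iris (covers 2 new) → pick Flint (covers 1 new). Total picks: 4.
(The true minimum cover uses only 3 PDUs, so greedy is not optimal here.)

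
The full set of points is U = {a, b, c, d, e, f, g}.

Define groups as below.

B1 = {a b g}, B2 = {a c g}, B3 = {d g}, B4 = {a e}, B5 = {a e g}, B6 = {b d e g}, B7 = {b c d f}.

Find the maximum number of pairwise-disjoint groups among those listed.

B5, B7 are pairwise disjoint (B5={a,e,g}; B7={b,c,d,f}).
Every remaining group overlaps one of these, and no 3 of the listed groups are pairwise disjoint, so 2 is the maximum.

2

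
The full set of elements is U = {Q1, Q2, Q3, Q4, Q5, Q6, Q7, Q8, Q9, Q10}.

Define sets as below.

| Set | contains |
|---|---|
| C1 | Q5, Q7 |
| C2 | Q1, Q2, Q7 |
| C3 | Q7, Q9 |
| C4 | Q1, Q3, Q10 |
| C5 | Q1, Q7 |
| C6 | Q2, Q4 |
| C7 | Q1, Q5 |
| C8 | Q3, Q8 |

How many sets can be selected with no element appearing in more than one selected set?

C3, C6, C7, C8 are pairwise disjoint (C3={Q7,Q9}; C6={Q2,Q4}; C7={Q1,Q5}; C8={Q3,Q8}).
Every remaining set overlaps one of these, and no 5 of the listed sets are pairwise disjoint, so 4 is the maximum.

4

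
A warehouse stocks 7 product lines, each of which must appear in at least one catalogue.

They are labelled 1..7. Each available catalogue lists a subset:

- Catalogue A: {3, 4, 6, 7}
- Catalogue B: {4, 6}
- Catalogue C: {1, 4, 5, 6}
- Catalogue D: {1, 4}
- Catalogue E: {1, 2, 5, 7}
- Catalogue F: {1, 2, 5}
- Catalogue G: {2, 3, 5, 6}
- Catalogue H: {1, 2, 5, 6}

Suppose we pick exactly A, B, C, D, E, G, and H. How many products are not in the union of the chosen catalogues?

Union of A, B, C, D, E, G, H = {1, 2, 3, 4, 5, 6, 7} — that's every product, so 0 are uncovered.

0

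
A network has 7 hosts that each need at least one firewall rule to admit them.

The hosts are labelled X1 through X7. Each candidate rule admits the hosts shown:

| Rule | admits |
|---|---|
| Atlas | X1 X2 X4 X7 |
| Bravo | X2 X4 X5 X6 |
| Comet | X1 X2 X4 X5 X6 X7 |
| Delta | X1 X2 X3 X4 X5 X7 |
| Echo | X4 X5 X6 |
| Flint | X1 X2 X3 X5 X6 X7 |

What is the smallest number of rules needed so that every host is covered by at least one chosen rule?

Take {Bravo, Delta}. Their union is {X1, X2, X3, X4, X5, X6, X7}, which is all 7 hosts.
No single rule has all 7 hosts (the largest, Comet, has 6), so 2 is optimal.

2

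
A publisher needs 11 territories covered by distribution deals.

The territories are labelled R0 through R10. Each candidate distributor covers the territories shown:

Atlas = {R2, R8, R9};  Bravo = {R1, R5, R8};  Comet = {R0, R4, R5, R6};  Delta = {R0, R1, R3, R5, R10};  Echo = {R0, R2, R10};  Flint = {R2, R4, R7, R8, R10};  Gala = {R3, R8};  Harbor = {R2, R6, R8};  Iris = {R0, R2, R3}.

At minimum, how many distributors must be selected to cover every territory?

Atlas and Delta and Flint and Harbor together: Atlas ∪ Delta ∪ Flint ∪ Harbor = {R0, R1, R2, R3, R4, R5, R6, R7, R8, R9, R10} — every territory is covered.
No 3 of the 9 distributors cover everything (all 84 combinations miss at least one territory), so 4 is optimal.

4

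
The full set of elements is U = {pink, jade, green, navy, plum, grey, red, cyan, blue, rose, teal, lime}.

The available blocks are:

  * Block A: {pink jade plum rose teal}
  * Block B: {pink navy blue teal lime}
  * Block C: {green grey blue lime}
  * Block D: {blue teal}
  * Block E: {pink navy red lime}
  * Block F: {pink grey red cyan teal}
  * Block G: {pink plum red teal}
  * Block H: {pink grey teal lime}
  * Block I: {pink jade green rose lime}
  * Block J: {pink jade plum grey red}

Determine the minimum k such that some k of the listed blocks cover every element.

A and C and E and F together: A ∪ C ∪ E ∪ F = {pink, jade, green, navy, plum, grey, red, cyan, blue, rose, teal, lime} — every element is covered.
No 3 of the 10 blocks cover everything (all 120 combinations miss at least one element), so 4 is optimal.

4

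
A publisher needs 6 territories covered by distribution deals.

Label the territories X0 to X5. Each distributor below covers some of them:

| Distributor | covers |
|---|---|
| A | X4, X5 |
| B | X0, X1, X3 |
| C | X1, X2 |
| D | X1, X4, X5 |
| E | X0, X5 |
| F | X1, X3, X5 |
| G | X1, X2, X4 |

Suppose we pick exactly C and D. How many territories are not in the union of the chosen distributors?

Union of C, D = {X1, X2, X4, X5}.
Not covered: X0, X3 — 2 territories.

2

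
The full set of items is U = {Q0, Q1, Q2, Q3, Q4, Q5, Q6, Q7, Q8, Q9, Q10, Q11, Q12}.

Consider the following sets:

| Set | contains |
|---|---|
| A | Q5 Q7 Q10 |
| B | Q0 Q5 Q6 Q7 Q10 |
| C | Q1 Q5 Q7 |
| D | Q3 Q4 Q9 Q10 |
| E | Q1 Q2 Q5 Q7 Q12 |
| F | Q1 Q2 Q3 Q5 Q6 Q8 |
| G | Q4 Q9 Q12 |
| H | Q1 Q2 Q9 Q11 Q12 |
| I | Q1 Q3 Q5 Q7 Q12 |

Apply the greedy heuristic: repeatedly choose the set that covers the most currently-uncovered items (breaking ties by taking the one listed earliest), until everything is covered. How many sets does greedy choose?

Greedy: pick F (covers 6 new) → pick B (covers 3 new) → pick G (covers 3 new) → pick H (covers 1 new). Total picks: 4.

4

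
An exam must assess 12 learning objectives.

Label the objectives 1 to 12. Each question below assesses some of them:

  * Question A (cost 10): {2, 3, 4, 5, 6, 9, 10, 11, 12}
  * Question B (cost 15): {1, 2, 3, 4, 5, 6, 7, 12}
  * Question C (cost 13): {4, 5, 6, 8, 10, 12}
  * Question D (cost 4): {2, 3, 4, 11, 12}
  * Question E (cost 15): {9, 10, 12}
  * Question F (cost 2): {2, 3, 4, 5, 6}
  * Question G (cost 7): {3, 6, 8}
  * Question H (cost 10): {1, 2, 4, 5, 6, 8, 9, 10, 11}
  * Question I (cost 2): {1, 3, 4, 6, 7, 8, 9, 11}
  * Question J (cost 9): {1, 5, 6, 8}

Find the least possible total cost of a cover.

12

A, I together cover every objective (A ∪ I = {1, 2, 3, 4, 5, 6, 7, 8, 9, 10, 11, 12}); total cost 10 + 2 = 12.
The greedy pick I, F, D, A costs 18; no covering selection beats 12.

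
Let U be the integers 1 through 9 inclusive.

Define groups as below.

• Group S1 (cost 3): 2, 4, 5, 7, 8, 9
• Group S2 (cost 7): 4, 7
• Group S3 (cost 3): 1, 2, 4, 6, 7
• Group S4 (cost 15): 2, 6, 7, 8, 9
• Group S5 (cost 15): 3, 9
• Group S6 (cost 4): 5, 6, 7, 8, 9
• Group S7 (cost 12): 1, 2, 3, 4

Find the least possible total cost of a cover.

S6, S7 together cover every element (S6 ∪ S7 = {1, 2, 3, 4, 5, 6, 7, 8, 9}); total cost 4 + 12 = 16.
The greedy pick S1, S3, S7 costs 18; no covering selection beats 16.

16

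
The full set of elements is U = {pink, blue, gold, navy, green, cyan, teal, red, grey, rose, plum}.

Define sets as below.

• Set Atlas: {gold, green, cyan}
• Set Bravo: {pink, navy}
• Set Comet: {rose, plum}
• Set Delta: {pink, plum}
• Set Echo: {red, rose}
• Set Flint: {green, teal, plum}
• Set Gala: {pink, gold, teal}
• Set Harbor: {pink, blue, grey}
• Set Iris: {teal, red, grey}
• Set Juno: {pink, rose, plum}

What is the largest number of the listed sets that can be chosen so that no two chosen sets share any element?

4

Atlas, Bravo, Comet, Iris are pairwise disjoint (Atlas={gold,green,cyan}; Bravo={pink,navy}; Comet={rose,plum}; Iris={teal,red,grey}).
Every remaining set overlaps one of these, and no 5 of the listed sets are pairwise disjoint, so 4 is the maximum.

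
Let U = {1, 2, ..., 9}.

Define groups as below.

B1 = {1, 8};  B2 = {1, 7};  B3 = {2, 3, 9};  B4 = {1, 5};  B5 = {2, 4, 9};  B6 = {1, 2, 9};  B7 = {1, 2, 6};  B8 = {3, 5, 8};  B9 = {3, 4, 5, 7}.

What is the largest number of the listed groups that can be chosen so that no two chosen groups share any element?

B2, B5, B8 are pairwise disjoint (B2={1,7}; B5={2,4,9}; B8={3,5,8}).
Every remaining group overlaps one of these, and no 4 of the listed groups are pairwise disjoint, so 3 is the maximum.

3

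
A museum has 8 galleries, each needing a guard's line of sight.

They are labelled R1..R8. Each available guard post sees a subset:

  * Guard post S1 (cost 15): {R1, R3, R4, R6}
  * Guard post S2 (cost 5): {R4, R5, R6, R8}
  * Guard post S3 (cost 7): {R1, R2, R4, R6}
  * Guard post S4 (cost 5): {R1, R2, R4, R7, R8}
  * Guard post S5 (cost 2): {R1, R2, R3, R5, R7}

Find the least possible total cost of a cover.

7

S2, S5 together cover every gallery (S2 ∪ S5 = {R1, R2, R3, R4, R5, R6, R7, R8}); total cost 5 + 2 = 7.
No covering selection has total cost below 7.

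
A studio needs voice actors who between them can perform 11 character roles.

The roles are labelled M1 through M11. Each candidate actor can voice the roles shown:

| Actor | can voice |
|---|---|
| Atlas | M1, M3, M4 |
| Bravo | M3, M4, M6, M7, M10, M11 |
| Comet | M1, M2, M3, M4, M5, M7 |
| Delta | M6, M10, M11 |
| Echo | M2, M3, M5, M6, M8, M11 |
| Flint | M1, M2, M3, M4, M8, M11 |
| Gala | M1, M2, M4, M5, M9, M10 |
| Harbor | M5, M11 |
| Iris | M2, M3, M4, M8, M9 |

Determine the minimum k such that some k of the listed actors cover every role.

Take {Bravo, Gala, Iris}. Their union is {M1, M2, M3, M4, M5, M6, M7, M8, M9, M10, M11}, which is all 11 roles.
No 2 of the 9 actors cover everything (all 36 combinations miss at least one role), so 3 is optimal.

3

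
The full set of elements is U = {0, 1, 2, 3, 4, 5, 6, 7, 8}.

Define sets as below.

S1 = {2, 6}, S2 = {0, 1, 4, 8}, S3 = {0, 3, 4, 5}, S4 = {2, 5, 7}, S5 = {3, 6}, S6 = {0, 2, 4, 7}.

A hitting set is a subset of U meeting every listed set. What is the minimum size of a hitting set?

3

The 3 elements {2, 3, 4} hit every set.
The sets S2, S4, S5 are pairwise disjoint, so any hitting set needs a separate element for each — at least 3. Hence 3 is optimal.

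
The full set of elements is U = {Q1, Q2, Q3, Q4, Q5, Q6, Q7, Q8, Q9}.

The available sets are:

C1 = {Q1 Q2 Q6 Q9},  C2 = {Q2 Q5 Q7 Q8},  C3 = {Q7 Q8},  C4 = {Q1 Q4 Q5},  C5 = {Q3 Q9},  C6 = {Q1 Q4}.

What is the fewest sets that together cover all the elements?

4

C1 and C2 and C5 and C6 together: C1 ∪ C2 ∪ C5 ∪ C6 = {Q1, Q2, Q3, Q4, Q5, Q6, Q7, Q8, Q9} — every element is covered.
No 3 of the 6 sets cover everything (all 20 combinations miss at least one element), so 4 is optimal.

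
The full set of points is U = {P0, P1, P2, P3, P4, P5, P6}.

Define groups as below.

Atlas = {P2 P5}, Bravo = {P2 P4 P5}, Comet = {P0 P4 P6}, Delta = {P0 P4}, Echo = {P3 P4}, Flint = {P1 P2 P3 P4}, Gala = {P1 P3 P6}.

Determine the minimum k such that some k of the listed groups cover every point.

Atlas, Delta, and Gala cover everything between them: the union {P0, P1, P2, P3, P4, P5, P6} is all of U.
No 2 of the 7 groups cover everything (all 21 combinations miss at least one point), so 3 is optimal.

3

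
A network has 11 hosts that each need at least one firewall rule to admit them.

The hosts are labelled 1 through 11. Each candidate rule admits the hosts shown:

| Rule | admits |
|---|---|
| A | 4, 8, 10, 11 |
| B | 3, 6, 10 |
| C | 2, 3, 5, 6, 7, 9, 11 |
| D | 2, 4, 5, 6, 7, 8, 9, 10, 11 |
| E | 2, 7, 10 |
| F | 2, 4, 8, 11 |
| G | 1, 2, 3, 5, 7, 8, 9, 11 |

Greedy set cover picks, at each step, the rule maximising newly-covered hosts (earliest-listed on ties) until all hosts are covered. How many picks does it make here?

Greedy: pick D (covers 9 new) → pick G (covers 2 new). Total picks: 2.

2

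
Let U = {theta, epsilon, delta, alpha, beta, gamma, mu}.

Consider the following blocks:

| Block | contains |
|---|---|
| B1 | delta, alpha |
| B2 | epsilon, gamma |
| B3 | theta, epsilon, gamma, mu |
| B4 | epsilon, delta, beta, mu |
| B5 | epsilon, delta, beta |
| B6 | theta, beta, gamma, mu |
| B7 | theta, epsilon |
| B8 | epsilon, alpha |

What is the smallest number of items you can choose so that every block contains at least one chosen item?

3

The 3 items {epsilon, delta, beta} hit every block.
No choice of 2 items meets every block, so 3 is the minimum.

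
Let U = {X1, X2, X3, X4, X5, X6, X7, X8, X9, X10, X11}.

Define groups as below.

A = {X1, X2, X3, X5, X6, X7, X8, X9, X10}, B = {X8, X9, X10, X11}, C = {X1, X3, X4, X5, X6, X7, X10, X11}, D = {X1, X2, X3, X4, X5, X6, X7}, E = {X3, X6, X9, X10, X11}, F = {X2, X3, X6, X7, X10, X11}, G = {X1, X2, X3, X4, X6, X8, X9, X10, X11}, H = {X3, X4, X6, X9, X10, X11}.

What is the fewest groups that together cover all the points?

D and G together: D ∪ G = {X1, X2, X3, X4, X5, X6, X7, X8, X9, X10, X11} — every point is covered.
No single group has all 11 points (the largest, A, has 9), so 2 is optimal.

2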